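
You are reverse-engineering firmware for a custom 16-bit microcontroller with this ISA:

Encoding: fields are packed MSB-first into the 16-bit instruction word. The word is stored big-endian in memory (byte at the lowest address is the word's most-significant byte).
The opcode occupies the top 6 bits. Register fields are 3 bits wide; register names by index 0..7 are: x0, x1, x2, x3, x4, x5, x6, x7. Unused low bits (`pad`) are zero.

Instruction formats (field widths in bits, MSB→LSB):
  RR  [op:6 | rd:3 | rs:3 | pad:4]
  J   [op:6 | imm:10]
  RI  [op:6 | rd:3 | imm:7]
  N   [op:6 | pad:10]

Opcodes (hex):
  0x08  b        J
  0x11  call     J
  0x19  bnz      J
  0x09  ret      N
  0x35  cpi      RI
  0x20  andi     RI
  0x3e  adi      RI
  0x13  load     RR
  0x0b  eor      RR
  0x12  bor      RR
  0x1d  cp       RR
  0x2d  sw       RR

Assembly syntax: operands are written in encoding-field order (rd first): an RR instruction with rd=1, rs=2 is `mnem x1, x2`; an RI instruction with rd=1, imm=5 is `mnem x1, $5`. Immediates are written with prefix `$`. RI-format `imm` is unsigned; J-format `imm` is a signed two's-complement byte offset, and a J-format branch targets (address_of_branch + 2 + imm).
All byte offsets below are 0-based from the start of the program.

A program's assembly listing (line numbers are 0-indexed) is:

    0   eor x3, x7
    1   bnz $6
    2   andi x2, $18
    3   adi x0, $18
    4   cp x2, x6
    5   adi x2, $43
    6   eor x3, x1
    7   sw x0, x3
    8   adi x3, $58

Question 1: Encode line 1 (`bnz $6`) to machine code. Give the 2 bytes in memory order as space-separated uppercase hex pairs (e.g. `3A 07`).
1. bnz fields op=0x19:6|imm=6:10 → word 6406h → 64 06

64 06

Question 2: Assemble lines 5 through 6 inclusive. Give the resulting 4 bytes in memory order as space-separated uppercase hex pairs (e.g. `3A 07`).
line 5 (adi): pack op=0x3e:6|rd=2:3|imm=43:7 = 0xf92b; big→ f9 2b
line 6 (eor): pack op=0xb:6|rd=3:3|rs=1:3|pad=0:4 = 0x2d90; big→ 2d 90

F9 2B 2D 90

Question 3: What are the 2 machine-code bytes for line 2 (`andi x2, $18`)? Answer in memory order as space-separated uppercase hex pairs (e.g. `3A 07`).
81 12

L2: andi op=0x20:6|rd=2:3|imm=18:7 ⇒ 0x8112 ⇒ big 81 12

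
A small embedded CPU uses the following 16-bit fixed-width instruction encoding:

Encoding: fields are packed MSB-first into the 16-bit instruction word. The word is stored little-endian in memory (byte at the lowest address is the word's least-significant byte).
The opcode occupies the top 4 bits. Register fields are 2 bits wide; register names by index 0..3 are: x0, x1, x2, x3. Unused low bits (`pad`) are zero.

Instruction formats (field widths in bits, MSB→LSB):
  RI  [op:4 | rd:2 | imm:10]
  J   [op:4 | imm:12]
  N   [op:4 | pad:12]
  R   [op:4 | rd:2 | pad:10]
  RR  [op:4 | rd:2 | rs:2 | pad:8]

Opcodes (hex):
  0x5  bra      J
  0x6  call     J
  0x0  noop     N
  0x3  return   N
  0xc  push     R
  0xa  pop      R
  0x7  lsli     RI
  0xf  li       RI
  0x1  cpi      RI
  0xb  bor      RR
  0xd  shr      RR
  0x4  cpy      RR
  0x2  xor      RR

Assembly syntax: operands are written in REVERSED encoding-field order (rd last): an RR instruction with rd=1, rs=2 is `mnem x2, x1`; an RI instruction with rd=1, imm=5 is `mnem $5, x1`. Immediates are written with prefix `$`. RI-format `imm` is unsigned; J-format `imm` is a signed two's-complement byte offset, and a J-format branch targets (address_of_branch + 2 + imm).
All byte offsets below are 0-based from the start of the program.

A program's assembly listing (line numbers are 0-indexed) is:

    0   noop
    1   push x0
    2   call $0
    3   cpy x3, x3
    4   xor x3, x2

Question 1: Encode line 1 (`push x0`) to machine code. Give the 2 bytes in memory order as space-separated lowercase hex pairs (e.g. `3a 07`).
00 c0

L1: push op=0xc:4|rd=0:2|pad=0:10 ⇒ 0xc000 ⇒ little 00 c0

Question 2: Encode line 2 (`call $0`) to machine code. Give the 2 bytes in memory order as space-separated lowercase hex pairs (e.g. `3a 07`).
00 60

L2: call op=0x6:4|imm=0:12 ⇒ 0x6000 ⇒ little 00 60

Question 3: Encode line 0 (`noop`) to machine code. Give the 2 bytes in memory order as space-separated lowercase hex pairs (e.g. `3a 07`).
L0: noop op=0x0:4|pad=0:12 ⇒ 0x0000 ⇒ little 00 00

00 00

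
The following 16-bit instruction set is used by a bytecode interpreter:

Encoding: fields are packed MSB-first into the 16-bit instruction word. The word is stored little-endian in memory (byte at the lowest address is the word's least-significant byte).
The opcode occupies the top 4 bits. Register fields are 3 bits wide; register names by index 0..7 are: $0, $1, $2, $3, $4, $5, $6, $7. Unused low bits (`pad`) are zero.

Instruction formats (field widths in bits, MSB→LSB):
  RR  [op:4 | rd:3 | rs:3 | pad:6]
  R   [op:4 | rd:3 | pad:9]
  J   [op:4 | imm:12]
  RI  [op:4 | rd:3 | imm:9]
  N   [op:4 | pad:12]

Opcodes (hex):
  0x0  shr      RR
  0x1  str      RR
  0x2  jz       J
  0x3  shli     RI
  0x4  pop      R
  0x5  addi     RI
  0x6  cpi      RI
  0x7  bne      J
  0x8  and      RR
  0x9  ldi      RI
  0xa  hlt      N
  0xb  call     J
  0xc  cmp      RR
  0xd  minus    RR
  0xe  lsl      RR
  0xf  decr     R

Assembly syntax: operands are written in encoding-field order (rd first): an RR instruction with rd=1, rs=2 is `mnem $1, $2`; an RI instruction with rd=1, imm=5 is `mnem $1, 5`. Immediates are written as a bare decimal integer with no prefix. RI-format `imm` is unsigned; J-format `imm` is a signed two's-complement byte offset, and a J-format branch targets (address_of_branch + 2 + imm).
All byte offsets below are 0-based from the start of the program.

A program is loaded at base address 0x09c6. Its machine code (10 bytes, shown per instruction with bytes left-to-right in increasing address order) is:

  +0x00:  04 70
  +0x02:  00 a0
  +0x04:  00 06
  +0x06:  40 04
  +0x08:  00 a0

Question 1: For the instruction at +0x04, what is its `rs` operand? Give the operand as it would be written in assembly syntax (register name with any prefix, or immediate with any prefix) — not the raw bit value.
@+04  little-endian(00 06) = 0x0600
  op=0x0600>>12=0x0 ⇒ shr (RR)
  rd: (w>>9)&0x7=0x3 → $3
  rs: (w>>6)&0x7=0x0 → $0

$0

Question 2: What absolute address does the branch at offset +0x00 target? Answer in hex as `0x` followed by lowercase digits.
0x09cc

+0x00: 04 70 ⇒ word 0x7004 (little)
  op=0x7004>>12=0x7 ⇒ bne (J)
  imm@[11:0]=0x4 ⇒ 4
  target = base 0x09c6 + off 0x00 + 2 + imm 4 = 0x09cc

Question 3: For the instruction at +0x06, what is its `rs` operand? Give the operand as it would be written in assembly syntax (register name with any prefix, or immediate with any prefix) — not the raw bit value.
$1

[06] 40 04 → 0x0440
  opcode bits[15:12]=0x0: shr/RR
  rd@[11:9]=0x2 ⇒ $2
  rs@[8:6]=0x1 ⇒ $1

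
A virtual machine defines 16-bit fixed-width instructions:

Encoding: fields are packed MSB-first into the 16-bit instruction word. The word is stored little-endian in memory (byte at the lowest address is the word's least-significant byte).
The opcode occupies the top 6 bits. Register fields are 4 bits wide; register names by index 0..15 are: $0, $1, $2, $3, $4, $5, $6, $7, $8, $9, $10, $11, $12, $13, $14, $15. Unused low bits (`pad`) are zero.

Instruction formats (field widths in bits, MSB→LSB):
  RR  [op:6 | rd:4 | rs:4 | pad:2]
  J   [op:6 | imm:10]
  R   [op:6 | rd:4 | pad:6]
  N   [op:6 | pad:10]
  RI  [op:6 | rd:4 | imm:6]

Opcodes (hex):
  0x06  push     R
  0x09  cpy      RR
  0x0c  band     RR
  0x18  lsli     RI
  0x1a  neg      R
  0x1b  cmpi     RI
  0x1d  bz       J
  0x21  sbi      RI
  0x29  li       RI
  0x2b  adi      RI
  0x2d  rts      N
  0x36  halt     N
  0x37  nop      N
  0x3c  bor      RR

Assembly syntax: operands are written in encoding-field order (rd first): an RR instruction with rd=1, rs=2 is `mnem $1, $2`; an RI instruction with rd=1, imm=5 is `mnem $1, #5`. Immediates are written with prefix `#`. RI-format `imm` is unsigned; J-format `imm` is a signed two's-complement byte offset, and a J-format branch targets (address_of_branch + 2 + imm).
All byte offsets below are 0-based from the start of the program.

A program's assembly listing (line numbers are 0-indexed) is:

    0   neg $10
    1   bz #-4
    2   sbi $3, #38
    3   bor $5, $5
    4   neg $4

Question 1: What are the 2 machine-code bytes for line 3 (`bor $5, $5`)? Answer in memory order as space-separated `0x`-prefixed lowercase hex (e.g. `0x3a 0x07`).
0x54 0xf1

line 3 (bor): pack op=0x3c:6|rd=5:4|rs=5:4|pad=0:2 = 0xf154; little→ 54 f1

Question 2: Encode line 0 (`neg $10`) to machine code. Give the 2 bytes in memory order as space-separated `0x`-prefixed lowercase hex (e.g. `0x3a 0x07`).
L0: neg op=0x1a:6|rd=10:4|pad=0:6 ⇒ 0x6a80 ⇒ little 80 6a

0x80 0x6a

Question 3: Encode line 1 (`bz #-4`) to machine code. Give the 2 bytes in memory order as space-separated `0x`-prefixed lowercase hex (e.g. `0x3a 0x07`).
0xfc 0x77

1. bz fields op=0x1d:6|imm=-4:10 → word 77fch → fc 77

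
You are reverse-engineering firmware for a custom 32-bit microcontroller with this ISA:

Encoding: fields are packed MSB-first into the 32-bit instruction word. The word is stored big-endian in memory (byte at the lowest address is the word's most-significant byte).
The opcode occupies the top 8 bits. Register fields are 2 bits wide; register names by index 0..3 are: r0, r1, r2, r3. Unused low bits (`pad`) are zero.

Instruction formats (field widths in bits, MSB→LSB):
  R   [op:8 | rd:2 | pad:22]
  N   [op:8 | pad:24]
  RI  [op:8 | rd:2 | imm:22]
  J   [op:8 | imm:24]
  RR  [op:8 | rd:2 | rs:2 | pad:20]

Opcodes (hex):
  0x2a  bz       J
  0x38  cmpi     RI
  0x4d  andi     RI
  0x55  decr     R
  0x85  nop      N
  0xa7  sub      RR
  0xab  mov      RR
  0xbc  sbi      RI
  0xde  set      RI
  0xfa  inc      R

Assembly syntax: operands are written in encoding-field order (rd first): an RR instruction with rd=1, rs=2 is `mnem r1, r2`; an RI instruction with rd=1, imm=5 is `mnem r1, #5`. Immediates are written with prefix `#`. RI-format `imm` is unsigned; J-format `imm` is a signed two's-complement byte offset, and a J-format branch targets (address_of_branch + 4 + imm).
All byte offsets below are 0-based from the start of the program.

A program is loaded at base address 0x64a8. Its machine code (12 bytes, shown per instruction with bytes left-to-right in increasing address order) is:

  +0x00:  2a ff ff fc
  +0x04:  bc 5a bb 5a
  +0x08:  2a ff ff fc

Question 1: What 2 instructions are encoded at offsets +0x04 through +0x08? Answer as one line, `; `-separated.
+0x04: bc 5a bb 5a ⇒ word 0xbc5abb5a (big)
  opcode bits[31:24]=0xbc: sbi/RI
  [23:22] rd=1 = r1
  [21:0] imm=1751898 = #1751898
+0x08: 2a ff ff fc ⇒ word 0x2afffffc (big)
  opcode bits[31:24]=0x2a: bz/J
  [23:0] imm=16777212 (s24→-4) = #-4

sbi r1, #1751898; bz #-4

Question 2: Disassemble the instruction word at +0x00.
+0x00: 2a ff ff fc ⇒ word 0x2afffffc (big)
  op=0x2afffffc>>24=0x2a ⇒ bz (J)
  [23:0] imm=16777212 (s24→-4) = #-4

bz #-4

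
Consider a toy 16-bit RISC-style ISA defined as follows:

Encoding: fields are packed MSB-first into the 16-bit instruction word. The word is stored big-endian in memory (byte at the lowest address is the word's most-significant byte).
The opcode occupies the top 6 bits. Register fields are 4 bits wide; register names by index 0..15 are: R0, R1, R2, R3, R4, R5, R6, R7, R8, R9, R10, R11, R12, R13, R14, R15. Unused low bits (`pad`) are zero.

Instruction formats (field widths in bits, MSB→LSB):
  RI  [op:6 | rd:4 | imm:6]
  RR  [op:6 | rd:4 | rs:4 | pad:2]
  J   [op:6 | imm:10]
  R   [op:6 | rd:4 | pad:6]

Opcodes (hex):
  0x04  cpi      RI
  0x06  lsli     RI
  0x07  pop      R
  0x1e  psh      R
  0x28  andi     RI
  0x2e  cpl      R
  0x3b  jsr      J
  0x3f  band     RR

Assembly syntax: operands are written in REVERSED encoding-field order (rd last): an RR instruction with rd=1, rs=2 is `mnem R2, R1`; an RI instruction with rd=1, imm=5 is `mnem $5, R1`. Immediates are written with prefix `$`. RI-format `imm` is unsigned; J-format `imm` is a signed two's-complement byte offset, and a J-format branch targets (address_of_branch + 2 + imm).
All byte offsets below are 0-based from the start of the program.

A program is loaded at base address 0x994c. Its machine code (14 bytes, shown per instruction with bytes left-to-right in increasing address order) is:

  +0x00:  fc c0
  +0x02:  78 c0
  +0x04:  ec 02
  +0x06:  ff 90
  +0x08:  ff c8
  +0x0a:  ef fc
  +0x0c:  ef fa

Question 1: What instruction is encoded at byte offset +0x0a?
@+0a  big-endian(ef fc) = 0xeffc
  top 6b → 0x3b → jsr [J]
  [9:0] imm=1020 (s10→-4) = $-4

jsr $-4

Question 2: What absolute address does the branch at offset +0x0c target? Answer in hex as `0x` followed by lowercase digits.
+0x0c: ef fa ⇒ word 0xeffa (big)
  opcode bits[15:10]=0x3b: jsr/J
  [9:0] imm=1018 (s10→-6) = $-6
  target = base 0x994c + off 0x0c + 2 + imm -6 = 0x9954

0x9954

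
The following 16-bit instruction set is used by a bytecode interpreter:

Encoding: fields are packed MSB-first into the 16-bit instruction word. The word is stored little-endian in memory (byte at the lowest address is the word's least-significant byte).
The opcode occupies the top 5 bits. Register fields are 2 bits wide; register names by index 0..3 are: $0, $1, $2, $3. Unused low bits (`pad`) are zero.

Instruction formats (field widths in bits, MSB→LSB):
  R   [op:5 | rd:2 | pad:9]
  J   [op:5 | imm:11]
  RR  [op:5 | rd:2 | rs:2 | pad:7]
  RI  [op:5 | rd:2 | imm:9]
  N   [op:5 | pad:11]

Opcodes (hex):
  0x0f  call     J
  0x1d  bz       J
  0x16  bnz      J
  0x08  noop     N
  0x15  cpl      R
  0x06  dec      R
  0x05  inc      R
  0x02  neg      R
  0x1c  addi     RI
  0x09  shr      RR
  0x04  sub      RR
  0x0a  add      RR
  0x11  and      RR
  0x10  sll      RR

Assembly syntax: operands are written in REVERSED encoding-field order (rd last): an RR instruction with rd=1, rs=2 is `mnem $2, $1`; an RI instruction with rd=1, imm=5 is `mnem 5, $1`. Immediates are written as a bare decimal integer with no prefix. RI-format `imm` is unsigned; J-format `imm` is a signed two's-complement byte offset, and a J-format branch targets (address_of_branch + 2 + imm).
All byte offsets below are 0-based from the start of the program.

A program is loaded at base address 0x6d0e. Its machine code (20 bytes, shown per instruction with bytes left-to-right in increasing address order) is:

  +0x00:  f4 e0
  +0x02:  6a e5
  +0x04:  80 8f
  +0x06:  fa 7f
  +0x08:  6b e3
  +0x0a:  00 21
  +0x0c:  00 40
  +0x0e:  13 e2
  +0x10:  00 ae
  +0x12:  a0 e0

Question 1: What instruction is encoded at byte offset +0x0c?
off 0x0c: read 00 40 as little → 0x4000
  opcode bits[15:11]=0x8: noop/N

noop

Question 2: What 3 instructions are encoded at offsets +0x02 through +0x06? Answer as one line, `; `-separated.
@+02  little-endian(6a e5) = 0xe56a
  opcode bits[15:11]=0x1c: addi/RI
  [10:9] rd=2 = $2
  [8:0] imm=362 = 362
@+04  little-endian(80 8f) = 0x8f80
  opcode bits[15:11]=0x11: and/RR
  [10:9] rd=3 = $3
  [8:7] rs=3 = $3
@+06  little-endian(fa 7f) = 0x7ffa
  opcode bits[15:11]=0xf: call/J
  [10:0] imm=2042 (s11→-6) = -6

addi 362, $2; and $3, $3; call -6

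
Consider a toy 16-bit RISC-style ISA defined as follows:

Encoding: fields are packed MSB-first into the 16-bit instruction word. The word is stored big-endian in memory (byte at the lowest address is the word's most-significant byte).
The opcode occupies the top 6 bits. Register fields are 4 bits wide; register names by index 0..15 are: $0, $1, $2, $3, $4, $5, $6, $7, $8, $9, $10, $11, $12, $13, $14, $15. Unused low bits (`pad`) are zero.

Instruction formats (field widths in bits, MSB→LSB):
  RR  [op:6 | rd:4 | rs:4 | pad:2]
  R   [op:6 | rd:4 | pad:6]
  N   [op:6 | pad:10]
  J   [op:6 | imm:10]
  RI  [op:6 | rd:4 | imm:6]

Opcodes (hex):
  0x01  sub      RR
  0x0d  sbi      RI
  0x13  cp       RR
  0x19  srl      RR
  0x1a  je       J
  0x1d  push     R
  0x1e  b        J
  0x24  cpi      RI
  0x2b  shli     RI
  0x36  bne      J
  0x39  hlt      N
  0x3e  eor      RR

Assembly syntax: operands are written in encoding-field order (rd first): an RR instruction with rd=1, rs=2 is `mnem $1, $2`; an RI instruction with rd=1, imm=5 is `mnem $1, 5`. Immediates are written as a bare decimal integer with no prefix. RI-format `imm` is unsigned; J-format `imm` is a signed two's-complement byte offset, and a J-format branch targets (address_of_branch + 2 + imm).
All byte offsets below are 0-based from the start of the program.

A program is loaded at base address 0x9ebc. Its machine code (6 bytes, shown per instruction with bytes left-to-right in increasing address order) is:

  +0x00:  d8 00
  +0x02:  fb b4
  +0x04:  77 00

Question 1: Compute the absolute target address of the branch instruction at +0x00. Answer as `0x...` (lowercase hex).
0x9ebe

off 0x00: read d8 00 as big → 0xd800
  opcode bits[15:10]=0x36: bne/J
  imm: (w>>0)&0x3ff=0x0 → 0
  target = base 0x9ebc + off 0x00 + 2 + imm 0 = 0x9ebe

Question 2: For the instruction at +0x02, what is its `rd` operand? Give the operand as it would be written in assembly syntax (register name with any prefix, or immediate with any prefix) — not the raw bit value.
$14

off 0x02: read fb b4 as big → 0xfbb4
  top 6b → 0x3e → eor [RR]
  rd@[9:6]=0xe ⇒ $14
  rs@[5:2]=0xd ⇒ $13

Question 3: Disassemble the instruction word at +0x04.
@+04  big-endian(77 00) = 0x7700
  top 6b → 0x1d → push [R]
  rd: (w>>6)&0xf=0xc → $12

push $12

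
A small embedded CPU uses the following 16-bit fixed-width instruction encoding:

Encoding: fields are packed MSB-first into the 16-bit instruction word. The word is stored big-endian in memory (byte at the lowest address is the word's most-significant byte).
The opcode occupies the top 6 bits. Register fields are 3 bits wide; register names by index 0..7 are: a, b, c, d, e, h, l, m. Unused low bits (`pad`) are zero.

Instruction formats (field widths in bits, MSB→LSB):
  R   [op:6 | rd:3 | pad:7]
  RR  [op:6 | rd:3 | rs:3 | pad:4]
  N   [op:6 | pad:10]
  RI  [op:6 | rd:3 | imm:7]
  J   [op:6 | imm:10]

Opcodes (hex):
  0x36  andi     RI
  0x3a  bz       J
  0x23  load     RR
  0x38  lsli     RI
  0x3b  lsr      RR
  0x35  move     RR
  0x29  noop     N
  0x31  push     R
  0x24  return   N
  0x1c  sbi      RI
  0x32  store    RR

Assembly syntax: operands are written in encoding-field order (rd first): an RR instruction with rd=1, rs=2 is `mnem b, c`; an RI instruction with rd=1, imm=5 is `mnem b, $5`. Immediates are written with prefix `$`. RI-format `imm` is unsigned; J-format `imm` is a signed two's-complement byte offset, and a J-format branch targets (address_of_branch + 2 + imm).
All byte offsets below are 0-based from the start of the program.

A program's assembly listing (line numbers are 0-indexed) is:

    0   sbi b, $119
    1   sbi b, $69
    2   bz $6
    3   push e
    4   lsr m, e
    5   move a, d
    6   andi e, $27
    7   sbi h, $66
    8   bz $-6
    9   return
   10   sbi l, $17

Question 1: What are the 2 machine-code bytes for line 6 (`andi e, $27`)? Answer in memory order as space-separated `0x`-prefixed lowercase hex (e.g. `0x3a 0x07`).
0xda 0x1b

L6: andi op=0x36:6|rd=4:3|imm=27:7 ⇒ 0xda1b ⇒ big da 1b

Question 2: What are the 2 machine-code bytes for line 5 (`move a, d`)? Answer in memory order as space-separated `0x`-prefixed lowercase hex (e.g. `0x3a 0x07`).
5. move fields op=0x35:6|rd=0:3|rs=3:3|pad=0:4 → word d430h → d4 30

0xd4 0x30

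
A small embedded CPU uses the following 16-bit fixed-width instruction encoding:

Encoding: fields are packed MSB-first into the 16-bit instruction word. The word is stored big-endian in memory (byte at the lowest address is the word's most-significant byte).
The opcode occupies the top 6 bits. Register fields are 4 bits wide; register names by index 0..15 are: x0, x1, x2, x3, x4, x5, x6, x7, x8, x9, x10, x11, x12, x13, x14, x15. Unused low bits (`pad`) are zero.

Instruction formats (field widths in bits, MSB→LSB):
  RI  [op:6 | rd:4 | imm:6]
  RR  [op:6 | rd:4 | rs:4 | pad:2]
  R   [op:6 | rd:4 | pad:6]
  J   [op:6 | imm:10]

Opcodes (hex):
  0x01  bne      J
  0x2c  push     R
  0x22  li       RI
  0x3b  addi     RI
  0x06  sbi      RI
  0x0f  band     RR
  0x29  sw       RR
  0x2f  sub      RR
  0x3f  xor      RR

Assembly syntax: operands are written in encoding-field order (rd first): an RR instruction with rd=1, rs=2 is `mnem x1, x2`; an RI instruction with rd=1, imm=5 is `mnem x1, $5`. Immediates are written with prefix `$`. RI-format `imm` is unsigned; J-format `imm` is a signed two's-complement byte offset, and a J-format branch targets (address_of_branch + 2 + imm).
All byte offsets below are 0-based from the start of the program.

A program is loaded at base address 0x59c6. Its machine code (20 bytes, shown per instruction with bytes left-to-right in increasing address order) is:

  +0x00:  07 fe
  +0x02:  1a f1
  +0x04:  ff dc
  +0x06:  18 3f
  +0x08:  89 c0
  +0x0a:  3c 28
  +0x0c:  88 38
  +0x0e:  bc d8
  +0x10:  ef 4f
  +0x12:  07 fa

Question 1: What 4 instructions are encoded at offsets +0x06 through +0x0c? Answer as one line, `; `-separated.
sbi x0, $63; li x7, $0; band x0, x10; li x0, $56

off 0x06: read 18 3f as big → 0x183f
  top 6b → 0x6 → sbi [RI]
  rd@[9:6]=0x0 ⇒ x0
  imm@[5:0]=0x3f ⇒ $63
off 0x08: read 89 c0 as big → 0x89c0
  top 6b → 0x22 → li [RI]
  rd@[9:6]=0x7 ⇒ x7
  imm@[5:0]=0x0 ⇒ $0
off 0x0a: read 3c 28 as big → 0x3c28
  top 6b → 0xf → band [RR]
  rd@[9:6]=0x0 ⇒ x0
  rs@[5:2]=0xa ⇒ x10
off 0x0c: read 88 38 as big → 0x8838
  top 6b → 0x22 → li [RI]
  rd@[9:6]=0x0 ⇒ x0
  imm@[5:0]=0x38 ⇒ $56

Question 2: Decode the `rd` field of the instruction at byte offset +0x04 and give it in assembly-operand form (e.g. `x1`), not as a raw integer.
x15

off 0x04: read ff dc as big → 0xffdc
  op=0xffdc>>10=0x3f ⇒ xor (RR)
  rd: (w>>6)&0xf=0xf → x15
  rs: (w>>2)&0xf=0x7 → x7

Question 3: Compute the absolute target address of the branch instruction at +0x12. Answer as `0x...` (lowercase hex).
0x59d4

@+12  big-endian(07 fa) = 0x07fa
  op=0x07fa>>10=0x1 ⇒ bne (J)
  imm@[9:0]=0x3fa (s10→-6) ⇒ $-6
  target = base 0x59c6 + off 0x12 + 2 + imm -6 = 0x59d4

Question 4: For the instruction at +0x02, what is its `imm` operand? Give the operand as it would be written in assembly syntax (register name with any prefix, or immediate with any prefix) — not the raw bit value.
[02] 1a f1 → 0x1af1
  top 6b → 0x6 → sbi [RI]
  rd@[9:6]=0xb ⇒ x11
  imm@[5:0]=0x31 ⇒ $49

$49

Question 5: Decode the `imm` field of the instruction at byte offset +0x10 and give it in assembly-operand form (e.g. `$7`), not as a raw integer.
$15

@+10  big-endian(ef 4f) = 0xef4f
  opcode bits[15:10]=0x3b: addi/RI
  rd: (w>>6)&0xf=0xd → x13
  imm: (w>>0)&0x3f=0xf → $15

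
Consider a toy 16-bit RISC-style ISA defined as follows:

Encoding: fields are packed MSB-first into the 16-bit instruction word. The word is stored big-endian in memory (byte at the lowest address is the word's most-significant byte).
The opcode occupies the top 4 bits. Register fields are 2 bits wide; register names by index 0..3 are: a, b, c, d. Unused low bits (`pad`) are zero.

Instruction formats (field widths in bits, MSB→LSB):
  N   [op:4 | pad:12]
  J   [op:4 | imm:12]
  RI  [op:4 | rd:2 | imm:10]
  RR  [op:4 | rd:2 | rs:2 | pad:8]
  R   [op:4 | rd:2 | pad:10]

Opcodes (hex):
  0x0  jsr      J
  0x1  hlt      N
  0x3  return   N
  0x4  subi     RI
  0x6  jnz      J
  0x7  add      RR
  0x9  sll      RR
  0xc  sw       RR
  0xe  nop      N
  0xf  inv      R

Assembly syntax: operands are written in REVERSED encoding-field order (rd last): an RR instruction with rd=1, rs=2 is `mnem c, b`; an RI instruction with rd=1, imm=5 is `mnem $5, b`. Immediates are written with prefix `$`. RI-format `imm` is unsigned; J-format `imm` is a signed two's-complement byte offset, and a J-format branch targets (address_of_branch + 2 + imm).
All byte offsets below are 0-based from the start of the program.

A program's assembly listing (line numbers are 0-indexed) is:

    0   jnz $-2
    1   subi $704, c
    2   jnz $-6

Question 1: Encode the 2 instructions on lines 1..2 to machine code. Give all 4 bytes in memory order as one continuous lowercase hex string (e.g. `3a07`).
4ac06ffa

L1: subi op=0x4:4|rd=2:2|imm=704:10 ⇒ 0x4ac0 ⇒ big 4a c0
L2: jnz op=0x6:4|imm=-6:12 ⇒ 0x6ffa ⇒ big 6f fa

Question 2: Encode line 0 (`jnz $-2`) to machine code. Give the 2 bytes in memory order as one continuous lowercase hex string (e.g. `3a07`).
6ffe

0. jnz fields op=0x6:4|imm=-2:12 → word 6ffeh → 6f fe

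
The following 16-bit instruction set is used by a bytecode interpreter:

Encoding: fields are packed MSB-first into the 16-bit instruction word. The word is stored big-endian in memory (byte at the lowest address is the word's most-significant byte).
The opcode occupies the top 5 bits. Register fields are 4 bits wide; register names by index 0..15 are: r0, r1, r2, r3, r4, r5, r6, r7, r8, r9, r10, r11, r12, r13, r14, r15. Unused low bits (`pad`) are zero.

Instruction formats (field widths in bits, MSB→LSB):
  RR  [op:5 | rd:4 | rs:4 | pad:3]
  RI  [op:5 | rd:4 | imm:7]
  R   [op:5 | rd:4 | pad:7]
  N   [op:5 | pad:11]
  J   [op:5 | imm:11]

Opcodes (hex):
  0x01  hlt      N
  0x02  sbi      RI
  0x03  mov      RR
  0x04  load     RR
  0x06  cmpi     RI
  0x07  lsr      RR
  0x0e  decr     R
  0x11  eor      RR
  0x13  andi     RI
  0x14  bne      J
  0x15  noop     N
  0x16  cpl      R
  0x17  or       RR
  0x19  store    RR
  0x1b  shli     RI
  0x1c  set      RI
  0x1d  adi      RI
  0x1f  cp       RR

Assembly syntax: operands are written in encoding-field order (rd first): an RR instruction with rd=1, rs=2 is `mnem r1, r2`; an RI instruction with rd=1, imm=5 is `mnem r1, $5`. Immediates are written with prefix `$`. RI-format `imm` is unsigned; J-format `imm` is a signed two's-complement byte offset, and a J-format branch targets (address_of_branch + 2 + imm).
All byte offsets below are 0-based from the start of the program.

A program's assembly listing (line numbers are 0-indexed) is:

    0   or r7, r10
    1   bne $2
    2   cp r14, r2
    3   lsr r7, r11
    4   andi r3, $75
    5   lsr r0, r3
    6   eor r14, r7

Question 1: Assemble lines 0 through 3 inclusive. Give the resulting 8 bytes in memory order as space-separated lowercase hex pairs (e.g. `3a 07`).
0. or fields op=0x17:5|rd=7:4|rs=10:4|pad=0:3 → word bbd0h → bb d0
1. bne fields op=0x14:5|imm=2:11 → word a002h → a0 02
2. cp fields op=0x1f:5|rd=14:4|rs=2:4|pad=0:3 → word ff10h → ff 10
3. lsr fields op=0x7:5|rd=7:4|rs=11:4|pad=0:3 → word 3bd8h → 3b d8

bb d0 a0 02 ff 10 3b d8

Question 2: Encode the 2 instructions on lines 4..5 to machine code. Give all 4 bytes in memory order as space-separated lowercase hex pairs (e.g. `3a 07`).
99 cb 38 18

line 4 (andi): pack op=0x13:5|rd=3:4|imm=75:7 = 0x99cb; big→ 99 cb
line 5 (lsr): pack op=0x7:5|rd=0:4|rs=3:4|pad=0:3 = 0x3818; big→ 38 18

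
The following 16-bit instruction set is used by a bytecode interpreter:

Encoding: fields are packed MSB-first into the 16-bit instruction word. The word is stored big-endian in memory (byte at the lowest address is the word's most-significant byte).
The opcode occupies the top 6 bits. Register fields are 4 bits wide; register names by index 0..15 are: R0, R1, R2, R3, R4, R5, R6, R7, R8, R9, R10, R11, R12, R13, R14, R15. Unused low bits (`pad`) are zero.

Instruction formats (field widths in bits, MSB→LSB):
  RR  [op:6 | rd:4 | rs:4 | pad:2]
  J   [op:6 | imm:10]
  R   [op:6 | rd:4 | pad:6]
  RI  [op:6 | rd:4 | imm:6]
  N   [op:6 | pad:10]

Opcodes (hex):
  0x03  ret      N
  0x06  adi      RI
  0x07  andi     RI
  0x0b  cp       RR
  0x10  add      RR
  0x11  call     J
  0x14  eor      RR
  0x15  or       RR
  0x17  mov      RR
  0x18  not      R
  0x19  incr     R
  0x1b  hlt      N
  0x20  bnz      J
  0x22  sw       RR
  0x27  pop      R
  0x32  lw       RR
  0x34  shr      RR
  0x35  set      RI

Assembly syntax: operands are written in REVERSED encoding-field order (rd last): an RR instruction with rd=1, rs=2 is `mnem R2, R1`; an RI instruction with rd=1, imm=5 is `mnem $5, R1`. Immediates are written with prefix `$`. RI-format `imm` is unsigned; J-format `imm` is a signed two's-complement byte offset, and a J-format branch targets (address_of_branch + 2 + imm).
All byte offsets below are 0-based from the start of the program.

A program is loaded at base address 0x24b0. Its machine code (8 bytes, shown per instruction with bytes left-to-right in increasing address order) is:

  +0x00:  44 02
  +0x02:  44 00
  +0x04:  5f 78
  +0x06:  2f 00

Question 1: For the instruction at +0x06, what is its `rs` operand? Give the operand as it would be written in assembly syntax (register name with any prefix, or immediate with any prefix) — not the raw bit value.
off 0x06: read 2f 00 as big → 0x2f00
  top 6b → 0xb → cp [RR]
  rd: (w>>6)&0xf=0xc → R12
  rs: (w>>2)&0xf=0x0 → R0

R0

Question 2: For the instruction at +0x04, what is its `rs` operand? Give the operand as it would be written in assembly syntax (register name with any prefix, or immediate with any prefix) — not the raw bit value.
R14

+0x04: 5f 78 ⇒ word 0x5f78 (big)
  opcode bits[15:10]=0x17: mov/RR
  rd: (w>>6)&0xf=0xd → R13
  rs: (w>>2)&0xf=0xe → R14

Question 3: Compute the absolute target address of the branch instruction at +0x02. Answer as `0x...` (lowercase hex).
[02] 44 00 → 0x4400
  top 6b → 0x11 → call [J]
  [9:0] imm=0 = $0
  target = base 0x24b0 + off 0x02 + 2 + imm 0 = 0x24b4

0x24b4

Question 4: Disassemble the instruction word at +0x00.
call $2

[00] 44 02 → 0x4402
  top 6b → 0x11 → call [J]
  imm@[9:0]=0x2 ⇒ $2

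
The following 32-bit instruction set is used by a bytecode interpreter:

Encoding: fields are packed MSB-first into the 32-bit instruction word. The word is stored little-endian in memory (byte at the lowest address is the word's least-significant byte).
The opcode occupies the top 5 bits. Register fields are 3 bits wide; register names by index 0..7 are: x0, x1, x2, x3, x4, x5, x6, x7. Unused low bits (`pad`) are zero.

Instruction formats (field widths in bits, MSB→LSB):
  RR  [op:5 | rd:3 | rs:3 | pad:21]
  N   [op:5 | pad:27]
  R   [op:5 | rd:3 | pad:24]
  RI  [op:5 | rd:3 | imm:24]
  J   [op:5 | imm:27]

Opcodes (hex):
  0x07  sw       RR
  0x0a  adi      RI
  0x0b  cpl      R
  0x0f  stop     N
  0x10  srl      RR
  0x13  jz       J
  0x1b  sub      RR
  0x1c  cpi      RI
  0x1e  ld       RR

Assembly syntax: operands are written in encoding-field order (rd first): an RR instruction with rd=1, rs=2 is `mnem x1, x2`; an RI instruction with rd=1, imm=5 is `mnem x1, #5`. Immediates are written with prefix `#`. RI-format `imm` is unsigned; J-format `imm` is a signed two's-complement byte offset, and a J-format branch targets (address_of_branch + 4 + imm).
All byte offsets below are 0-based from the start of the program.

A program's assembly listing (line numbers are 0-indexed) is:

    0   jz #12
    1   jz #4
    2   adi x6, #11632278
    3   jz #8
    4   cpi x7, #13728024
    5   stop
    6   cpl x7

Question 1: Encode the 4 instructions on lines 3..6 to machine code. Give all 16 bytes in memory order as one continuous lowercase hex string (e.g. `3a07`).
L3: jz op=0x13:5|imm=8:27 ⇒ 0x98000008 ⇒ little 08 00 00 98
L4: cpi op=0x1c:5|rd=7:3|imm=13728024:24 ⇒ 0xe7d17918 ⇒ little 18 79 d1 e7
L5: stop op=0xf:5|pad=0:27 ⇒ 0x78000000 ⇒ little 00 00 00 78
L6: cpl op=0xb:5|rd=7:3|pad=0:24 ⇒ 0x5f000000 ⇒ little 00 00 00 5f

080000981879d1e7000000780000005f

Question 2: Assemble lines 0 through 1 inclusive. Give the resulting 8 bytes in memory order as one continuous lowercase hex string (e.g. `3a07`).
L0: jz op=0x13:5|imm=12:27 ⇒ 0x9800000c ⇒ little 0c 00 00 98
L1: jz op=0x13:5|imm=4:27 ⇒ 0x98000004 ⇒ little 04 00 00 98

0c00009804000098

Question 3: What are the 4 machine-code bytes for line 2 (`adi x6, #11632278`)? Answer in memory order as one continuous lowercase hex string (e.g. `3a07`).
967eb156

2. adi fields op=0xa:5|rd=6:3|imm=11632278:24 → word 56b17e96h → 96 7e b1 56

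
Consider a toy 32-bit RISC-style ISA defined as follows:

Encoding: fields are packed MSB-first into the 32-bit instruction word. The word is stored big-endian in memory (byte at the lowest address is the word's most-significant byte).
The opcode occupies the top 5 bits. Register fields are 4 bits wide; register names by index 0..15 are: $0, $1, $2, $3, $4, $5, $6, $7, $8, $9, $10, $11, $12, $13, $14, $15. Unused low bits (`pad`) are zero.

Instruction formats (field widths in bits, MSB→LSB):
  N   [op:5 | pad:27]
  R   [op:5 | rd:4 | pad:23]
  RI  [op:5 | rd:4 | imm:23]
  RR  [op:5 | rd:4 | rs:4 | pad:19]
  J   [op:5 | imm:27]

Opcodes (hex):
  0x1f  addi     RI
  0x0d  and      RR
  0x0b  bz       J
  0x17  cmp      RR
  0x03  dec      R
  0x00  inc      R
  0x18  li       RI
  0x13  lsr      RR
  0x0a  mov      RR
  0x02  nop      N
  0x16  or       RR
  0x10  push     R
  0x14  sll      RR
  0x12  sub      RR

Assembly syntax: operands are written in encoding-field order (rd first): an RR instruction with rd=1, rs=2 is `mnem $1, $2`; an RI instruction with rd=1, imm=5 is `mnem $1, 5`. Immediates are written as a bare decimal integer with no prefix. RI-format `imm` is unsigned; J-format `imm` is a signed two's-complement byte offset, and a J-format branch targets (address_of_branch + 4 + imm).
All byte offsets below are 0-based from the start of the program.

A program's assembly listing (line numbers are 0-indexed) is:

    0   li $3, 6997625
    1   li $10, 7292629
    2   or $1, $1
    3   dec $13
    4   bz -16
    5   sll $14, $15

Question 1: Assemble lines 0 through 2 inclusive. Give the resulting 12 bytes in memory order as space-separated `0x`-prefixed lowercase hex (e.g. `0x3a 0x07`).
0xc1 0xea 0xc6 0x79 0xc5 0x6f 0x46 0xd5 0xb0 0x88 0x00 0x00

L0: li op=0x18:5|rd=3:4|imm=6997625:23 ⇒ 0xc1eac679 ⇒ big c1 ea c6 79
L1: li op=0x18:5|rd=10:4|imm=7292629:23 ⇒ 0xc56f46d5 ⇒ big c5 6f 46 d5
L2: or op=0x16:5|rd=1:4|rs=1:4|pad=0:19 ⇒ 0xb0880000 ⇒ big b0 88 00 00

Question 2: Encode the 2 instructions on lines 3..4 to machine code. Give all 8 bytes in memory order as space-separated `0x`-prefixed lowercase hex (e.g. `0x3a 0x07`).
3. dec fields op=0x3:5|rd=13:4|pad=0:23 → word 1e800000h → 1e 80 00 00
4. bz fields op=0xb:5|imm=-16:27 → word 5ffffff0h → 5f ff ff f0

0x1e 0x80 0x00 0x00 0x5f 0xff 0xff 0xf0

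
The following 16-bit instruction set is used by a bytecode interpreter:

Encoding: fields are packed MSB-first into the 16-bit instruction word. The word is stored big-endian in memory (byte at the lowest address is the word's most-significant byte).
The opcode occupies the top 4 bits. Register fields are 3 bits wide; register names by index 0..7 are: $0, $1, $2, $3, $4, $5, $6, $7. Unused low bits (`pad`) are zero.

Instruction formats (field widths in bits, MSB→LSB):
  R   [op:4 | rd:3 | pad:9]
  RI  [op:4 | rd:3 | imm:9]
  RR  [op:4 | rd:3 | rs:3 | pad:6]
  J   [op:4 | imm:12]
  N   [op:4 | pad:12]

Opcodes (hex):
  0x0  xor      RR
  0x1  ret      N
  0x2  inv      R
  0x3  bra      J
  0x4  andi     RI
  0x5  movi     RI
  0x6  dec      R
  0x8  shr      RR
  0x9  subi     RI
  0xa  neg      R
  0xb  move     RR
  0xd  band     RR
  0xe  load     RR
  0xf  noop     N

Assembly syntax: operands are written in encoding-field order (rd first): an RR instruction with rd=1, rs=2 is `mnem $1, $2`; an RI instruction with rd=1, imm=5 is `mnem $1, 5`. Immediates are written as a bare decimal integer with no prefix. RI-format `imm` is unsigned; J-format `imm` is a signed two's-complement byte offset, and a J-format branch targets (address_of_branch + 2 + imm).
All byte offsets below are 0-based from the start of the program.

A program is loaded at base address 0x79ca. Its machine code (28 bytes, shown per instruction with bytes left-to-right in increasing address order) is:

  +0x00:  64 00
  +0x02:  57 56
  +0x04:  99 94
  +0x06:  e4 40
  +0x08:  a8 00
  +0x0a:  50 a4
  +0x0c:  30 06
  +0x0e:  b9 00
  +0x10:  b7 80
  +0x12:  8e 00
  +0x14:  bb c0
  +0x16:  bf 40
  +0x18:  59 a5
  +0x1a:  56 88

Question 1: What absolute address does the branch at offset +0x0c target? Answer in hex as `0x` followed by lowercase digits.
@+0c  big-endian(30 06) = 0x3006
  opcode bits[15:12]=0x3: bra/J
  imm@[11:0]=0x6 ⇒ 6
  target = base 0x79ca + off 0x0c + 2 + imm 6 = 0x79de

0x79de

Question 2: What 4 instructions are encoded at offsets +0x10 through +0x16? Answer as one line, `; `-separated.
[10] b7 80 → 0xb780
  top 4b → 0xb → move [RR]
  [11:9] rd=3 = $3
  [8:6] rs=6 = $6
[12] 8e 00 → 0x8e00
  top 4b → 0x8 → shr [RR]
  [11:9] rd=7 = $7
  [8:6] rs=0 = $0
[14] bb c0 → 0xbbc0
  top 4b → 0xb → move [RR]
  [11:9] rd=5 = $5
  [8:6] rs=7 = $7
[16] bf 40 → 0xbf40
  top 4b → 0xb → move [RR]
  [11:9] rd=7 = $7
  [8:6] rs=5 = $5

move $3, $6; shr $7, $0; move $5, $7; move $7, $5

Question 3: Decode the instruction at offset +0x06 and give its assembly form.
+0x06: e4 40 ⇒ word 0xe440 (big)
  opcode bits[15:12]=0xe: load/RR
  rd@[11:9]=0x2 ⇒ $2
  rs@[8:6]=0x1 ⇒ $1

load $2, $1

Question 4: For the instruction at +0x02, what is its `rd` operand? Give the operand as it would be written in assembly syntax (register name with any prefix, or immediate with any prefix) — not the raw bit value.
[02] 57 56 → 0x5756
  op=0x5756>>12=0x5 ⇒ movi (RI)
  rd@[11:9]=0x3 ⇒ $3
  imm@[8:0]=0x156 ⇒ 342

$3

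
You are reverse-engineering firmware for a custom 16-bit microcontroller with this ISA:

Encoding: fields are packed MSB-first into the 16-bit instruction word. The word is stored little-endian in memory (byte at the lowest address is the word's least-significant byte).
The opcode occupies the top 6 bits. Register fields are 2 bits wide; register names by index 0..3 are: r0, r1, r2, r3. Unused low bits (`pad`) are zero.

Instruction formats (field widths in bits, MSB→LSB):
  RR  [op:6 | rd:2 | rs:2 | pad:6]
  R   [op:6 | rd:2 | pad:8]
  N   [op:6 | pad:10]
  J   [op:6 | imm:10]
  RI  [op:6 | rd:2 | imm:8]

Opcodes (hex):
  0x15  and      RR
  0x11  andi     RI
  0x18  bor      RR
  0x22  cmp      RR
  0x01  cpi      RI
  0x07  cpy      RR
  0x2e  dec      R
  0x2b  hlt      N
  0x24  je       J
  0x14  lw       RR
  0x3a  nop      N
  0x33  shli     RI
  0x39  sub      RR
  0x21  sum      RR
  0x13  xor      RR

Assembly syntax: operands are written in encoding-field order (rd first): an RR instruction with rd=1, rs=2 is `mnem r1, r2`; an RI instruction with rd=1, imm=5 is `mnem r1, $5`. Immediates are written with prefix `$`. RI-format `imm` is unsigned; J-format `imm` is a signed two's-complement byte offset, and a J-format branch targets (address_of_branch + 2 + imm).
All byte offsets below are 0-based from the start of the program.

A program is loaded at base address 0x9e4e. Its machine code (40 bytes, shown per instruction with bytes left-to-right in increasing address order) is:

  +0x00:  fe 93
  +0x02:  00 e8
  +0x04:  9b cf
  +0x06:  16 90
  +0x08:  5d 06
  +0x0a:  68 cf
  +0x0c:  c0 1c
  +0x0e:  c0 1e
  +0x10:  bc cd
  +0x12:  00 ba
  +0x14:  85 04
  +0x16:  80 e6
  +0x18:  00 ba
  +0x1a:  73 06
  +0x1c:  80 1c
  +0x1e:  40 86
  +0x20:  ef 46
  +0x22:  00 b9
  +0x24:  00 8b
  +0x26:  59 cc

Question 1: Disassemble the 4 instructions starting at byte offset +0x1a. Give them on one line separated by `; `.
cpi r2, $115; cpy r0, r2; sum r2, r1; andi r2, $239

@+1a  little-endian(73 06) = 0x0673
  opcode bits[15:10]=0x1: cpi/RI
  rd: (w>>8)&0x3=0x2 → r2
  imm: (w>>0)&0xff=0x73 → $115
@+1c  little-endian(80 1c) = 0x1c80
  opcode bits[15:10]=0x7: cpy/RR
  rd: (w>>8)&0x3=0x0 → r0
  rs: (w>>6)&0x3=0x2 → r2
@+1e  little-endian(40 86) = 0x8640
  opcode bits[15:10]=0x21: sum/RR
  rd: (w>>8)&0x3=0x2 → r2
  rs: (w>>6)&0x3=0x1 → r1
@+20  little-endian(ef 46) = 0x46ef
  opcode bits[15:10]=0x11: andi/RI
  rd: (w>>8)&0x3=0x2 → r2
  imm: (w>>0)&0xff=0xef → $239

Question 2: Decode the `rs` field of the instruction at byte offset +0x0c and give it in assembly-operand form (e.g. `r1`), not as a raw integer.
@+0c  little-endian(c0 1c) = 0x1cc0
  opcode bits[15:10]=0x7: cpy/RR
  [9:8] rd=0 = r0
  [7:6] rs=3 = r3

r3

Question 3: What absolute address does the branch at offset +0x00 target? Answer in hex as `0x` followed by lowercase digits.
0x9e4e

[00] fe 93 → 0x93fe
  opcode bits[15:10]=0x24: je/J
  imm@[9:0]=0x3fe (s10→-2) ⇒ $-2
  target = base 0x9e4e + off 0x00 + 2 + imm -2 = 0x9e4e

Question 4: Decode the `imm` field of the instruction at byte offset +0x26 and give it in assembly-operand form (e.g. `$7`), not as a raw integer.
$89

off 0x26: read 59 cc as little → 0xcc59
  opcode bits[15:10]=0x33: shli/RI
  rd@[9:8]=0x0 ⇒ r0
  imm@[7:0]=0x59 ⇒ $89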